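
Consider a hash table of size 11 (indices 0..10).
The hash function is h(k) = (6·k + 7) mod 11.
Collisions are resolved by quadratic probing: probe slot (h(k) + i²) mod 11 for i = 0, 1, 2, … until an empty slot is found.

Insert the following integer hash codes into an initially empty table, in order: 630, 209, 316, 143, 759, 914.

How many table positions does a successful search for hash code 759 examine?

4

Insert 630: h=3, slot 3 empty -> index 3.
Insert 209: h=7, slot 7 empty -> index 7.
Insert 316: h=0, slot 0 empty -> index 0.
Insert 143: h=7, slot 7 occupied -> index 8.
Insert 759: h=7, slots 7,8,0 occupied -> index 5.
Insert 914: h=2, slot 2 empty -> index 2.
Table: [316, ., 914, 630, ., 759, ., 209, 143, ., .]
Lookup 759: h=7, probe 7,8,0,5 → found at 5.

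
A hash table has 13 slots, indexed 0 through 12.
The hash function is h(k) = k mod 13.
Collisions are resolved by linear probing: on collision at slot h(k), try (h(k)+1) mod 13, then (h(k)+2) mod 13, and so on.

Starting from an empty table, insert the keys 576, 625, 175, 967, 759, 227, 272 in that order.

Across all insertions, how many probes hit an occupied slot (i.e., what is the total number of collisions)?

4

576: h=4 => slot 4
625: h=1 => slot 1
175: h=6 => slot 6
967: h=5 => slot 5
759: h=5, probe 5,6,7 => slot 7
227: h=6, probe 6,7,8 => slot 8
272: h=12 => slot 12
Table: [∅, 625, ∅, ∅, 576, 967, 175, 759, 227, ∅, ∅, ∅, 272]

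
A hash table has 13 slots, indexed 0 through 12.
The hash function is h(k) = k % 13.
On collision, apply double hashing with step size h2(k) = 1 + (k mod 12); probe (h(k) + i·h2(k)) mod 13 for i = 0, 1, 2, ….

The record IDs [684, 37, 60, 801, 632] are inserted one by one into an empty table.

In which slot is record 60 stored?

9

684 hashes to 8; slot 8 is free -> place at 8.
37 hashes to 11; slot 11 is free -> place at 11.
60 hashes to 8, h2=1; 8 taken -> place at 9.
801 hashes to 8, h2=10; 8 taken -> place at 5.
632 hashes to 8, h2=9; 8 taken -> place at 4.
Table: [., ., ., ., 632, 801, ., ., 684, 60, ., 37, .]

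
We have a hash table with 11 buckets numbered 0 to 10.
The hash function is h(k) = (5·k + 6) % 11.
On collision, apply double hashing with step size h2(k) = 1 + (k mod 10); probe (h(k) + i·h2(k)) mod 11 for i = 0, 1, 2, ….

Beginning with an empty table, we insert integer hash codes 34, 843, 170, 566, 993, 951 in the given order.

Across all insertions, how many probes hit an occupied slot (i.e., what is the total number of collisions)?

3

34 hashes to 0; slot 0 is free => place at 0.
843 hashes to 8; slot 8 is free => place at 8.
170 hashes to 9; slot 9 is free => place at 9.
566 hashes to 9, h2=7; 9 taken => place at 5.
993 hashes to 10; slot 10 is free => place at 10.
951 hashes to 9, h2=2; 9,0 taken => place at 2.
Table: [34, —, 951, —, —, 566, —, —, 843, 170, 993]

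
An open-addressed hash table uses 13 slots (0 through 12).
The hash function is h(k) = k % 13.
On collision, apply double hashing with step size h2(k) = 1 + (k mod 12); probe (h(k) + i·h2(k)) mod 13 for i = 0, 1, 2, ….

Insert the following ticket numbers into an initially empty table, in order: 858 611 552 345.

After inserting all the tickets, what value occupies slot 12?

611

858: h=0 → slot 0
611: h=0, h2=12, probe 0,12 → slot 12
552: h=6 → slot 6
345: h=7 → slot 7
Table: [858, -, -, -, -, -, 552, 345, -, -, -, -, 611]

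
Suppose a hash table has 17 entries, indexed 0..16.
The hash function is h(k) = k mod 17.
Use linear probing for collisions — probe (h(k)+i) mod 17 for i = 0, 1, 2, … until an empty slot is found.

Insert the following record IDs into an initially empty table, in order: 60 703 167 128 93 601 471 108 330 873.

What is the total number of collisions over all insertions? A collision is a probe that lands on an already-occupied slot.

22

Insert 60: h=9, slot 9 empty => index 9.
Insert 703: h=6, slot 6 empty => index 6.
Insert 167: h=14, slot 14 empty => index 14.
Insert 128: h=9, slot 9 occupied => index 10.
Insert 93: h=8, slot 8 empty => index 8.
Insert 601: h=6, slot 6 occupied => index 7.
Insert 471: h=12, slot 12 empty => index 12.
Insert 108: h=6, slots 6,7,8,9,10 occupied => index 11.
Insert 330: h=7, slots 7,8,9,10,11,12 occupied => index 13.
Insert 873: h=6, slots 6,7,8,9,10,11,12,13,14 occupied => index 15.
Table: [-, -, -, -, -, -, 703, 601, 93, 60, 128, 108, 471, 330, 167, 873, -]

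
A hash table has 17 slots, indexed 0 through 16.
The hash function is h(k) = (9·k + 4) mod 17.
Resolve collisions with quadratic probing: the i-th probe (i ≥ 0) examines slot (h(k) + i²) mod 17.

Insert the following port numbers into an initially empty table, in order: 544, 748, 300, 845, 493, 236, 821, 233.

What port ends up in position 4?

544

544 hashes to 4; slot 4 is free => place at 4.
748 hashes to 4; 4 taken => place at 5.
300 hashes to 1; slot 1 is free => place at 1.
845 hashes to 10; slot 10 is free => place at 10.
493 hashes to 4; 4,5 taken => place at 8.
236 hashes to 3; slot 3 is free => place at 3.
821 hashes to 15; slot 15 is free => place at 15.
233 hashes to 10; 10 taken => place at 11.
Table: [_, 300, _, 236, 544, 748, _, _, 493, _, 845, 233, _, _, _, 821, _]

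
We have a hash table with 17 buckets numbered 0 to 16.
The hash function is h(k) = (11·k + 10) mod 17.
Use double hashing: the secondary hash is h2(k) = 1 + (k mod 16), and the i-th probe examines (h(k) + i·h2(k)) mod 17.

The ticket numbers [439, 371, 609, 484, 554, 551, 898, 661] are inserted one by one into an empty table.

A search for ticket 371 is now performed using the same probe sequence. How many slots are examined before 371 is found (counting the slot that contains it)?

Insert 439: h=11, slot 11 empty -> index 11.
Insert 371: h=11, h2=4, slot 11 occupied -> index 15.
Insert 609: h=11, h2=2, slot 11 occupied -> index 13.
Insert 484: h=13, h2=5, slot 13 occupied -> index 1.
Insert 554: h=1, h2=11, slot 1 occupied -> index 12.
Insert 551: h=2, slot 2 empty -> index 2.
Insert 898: h=11, h2=3, slot 11 occupied -> index 14.
Insert 661: h=5, slot 5 empty -> index 5.
Table: [_, 484, 551, _, _, 661, _, _, _, _, _, 439, 554, 609, 898, 371, _]
Lookup 371: h=11, h2=4, probe 11,15 → found at 15.

2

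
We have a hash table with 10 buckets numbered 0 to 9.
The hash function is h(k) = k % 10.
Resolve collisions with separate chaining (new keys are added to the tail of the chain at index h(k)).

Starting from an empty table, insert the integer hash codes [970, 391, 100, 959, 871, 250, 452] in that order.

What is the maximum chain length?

970 -> bucket 0
391 -> bucket 1
100 -> bucket 0 (collision)
959 -> bucket 9
871 -> bucket 1 (collision)
250 -> bucket 0 (collision)
452 -> bucket 2
Final buckets:
0: 970 -> 100 -> 250
1: 391 -> 871
2: 452
3: ∅
4: ∅
5: ∅
6: ∅
7: ∅
8: ∅
9: 959

3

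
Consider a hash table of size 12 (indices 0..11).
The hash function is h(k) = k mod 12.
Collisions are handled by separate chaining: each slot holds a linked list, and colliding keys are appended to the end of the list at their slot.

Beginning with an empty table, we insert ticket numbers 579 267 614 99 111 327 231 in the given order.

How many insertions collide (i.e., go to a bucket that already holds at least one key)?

5

Insert 579: h=3, bucket 3 empty -> new chain.
Insert 267: h=3, bucket 3 nonempty -> append to chain.
Insert 614: h=2, bucket 2 empty -> new chain.
Insert 99: h=3, bucket 3 nonempty -> append to chain.
Insert 111: h=3, bucket 3 nonempty -> append to chain.
Insert 327: h=3, bucket 3 nonempty -> append to chain.
Insert 231: h=3, bucket 3 nonempty -> append to chain.
Final buckets:
0: ∅
1: ∅
2: 614
3: 579 -> 267 -> 99 -> 111 -> 327 -> 231
4: ∅
5: ∅
6: ∅
7: ∅
8: ∅
9: ∅
10: ∅
11: ∅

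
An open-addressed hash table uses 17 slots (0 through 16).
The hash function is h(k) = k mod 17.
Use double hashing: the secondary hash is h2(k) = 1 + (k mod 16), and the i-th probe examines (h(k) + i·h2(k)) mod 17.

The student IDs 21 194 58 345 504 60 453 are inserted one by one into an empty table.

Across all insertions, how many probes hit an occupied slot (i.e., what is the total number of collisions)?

21: h=4 -> slot 4
194: h=7 -> slot 7
58: h=7, h2=11, probe 7,1 -> slot 1
345: h=5 -> slot 5
504: h=11 -> slot 11
60: h=9 -> slot 9
453: h=11, h2=6, probe 11,0 -> slot 0
Table: [453, 58, —, —, 21, 345, —, 194, —, 60, —, 504, —, —, —, —, —]

2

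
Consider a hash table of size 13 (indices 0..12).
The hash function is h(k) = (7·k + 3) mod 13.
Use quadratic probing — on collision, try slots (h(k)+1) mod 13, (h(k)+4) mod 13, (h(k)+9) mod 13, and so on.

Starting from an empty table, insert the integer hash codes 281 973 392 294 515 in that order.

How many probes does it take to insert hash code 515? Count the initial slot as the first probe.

3

281 hashes to 7; slot 7 is free => place at 7.
973 hashes to 2; slot 2 is free => place at 2.
392 hashes to 4; slot 4 is free => place at 4.
294 hashes to 7; 7 taken => place at 8.
515 hashes to 7; 7,8 taken => place at 11.
Table: [-, -, 973, -, 392, -, -, 281, 294, -, -, 515, -]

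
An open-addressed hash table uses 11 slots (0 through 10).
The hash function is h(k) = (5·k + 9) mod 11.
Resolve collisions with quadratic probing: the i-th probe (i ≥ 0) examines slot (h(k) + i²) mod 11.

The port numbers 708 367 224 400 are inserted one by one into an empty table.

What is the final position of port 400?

5

Insert 708: h=7, slot 7 empty → index 7.
Insert 367: h=7, slot 7 occupied → index 8.
Insert 224: h=7, slots 7,8 occupied → index 0.
Insert 400: h=7, slots 7,8,0 occupied → index 5.
Table: [224, ∅, ∅, ∅, ∅, 400, ∅, 708, 367, ∅, ∅]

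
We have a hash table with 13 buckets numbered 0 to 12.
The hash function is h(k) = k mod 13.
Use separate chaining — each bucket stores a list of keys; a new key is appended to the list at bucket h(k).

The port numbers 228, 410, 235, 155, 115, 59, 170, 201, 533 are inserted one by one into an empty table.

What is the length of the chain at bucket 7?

Insert 228: h=7, bucket 7 empty → new chain.
Insert 410: h=7, bucket 7 nonempty → append to chain.
Insert 235: h=1, bucket 1 empty → new chain.
Insert 155: h=12, bucket 12 empty → new chain.
Insert 115: h=11, bucket 11 empty → new chain.
Insert 59: h=7, bucket 7 nonempty → append to chain.
Insert 170: h=1, bucket 1 nonempty → append to chain.
Insert 201: h=6, bucket 6 empty → new chain.
Insert 533: h=0, bucket 0 empty → new chain.
Final buckets:
0: 533
1: 235 -> 170
2: .
3: .
4: .
5: .
6: 201
7: 228 -> 410 -> 59
8: .
9: .
10: .
11: 115
12: 155

3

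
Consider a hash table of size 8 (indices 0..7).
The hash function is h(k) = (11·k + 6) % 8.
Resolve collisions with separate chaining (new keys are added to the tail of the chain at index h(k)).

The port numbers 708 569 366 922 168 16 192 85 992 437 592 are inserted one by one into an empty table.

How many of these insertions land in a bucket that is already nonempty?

Insert 708: h=2, bucket 2 empty -> new chain.
Insert 569: h=1, bucket 1 empty -> new chain.
Insert 366: h=0, bucket 0 empty -> new chain.
Insert 922: h=4, bucket 4 empty -> new chain.
Insert 168: h=6, bucket 6 empty -> new chain.
Insert 16: h=6, bucket 6 nonempty -> append to chain.
Insert 192: h=6, bucket 6 nonempty -> append to chain.
Insert 85: h=5, bucket 5 empty -> new chain.
Insert 992: h=6, bucket 6 nonempty -> append to chain.
Insert 437: h=5, bucket 5 nonempty -> append to chain.
Insert 592: h=6, bucket 6 nonempty -> append to chain.
Final buckets:
0: 366
1: 569
2: 708
3: ∅
4: 922
5: 85 -> 437
6: 168 -> 16 -> 192 -> 992 -> 592
7: ∅

5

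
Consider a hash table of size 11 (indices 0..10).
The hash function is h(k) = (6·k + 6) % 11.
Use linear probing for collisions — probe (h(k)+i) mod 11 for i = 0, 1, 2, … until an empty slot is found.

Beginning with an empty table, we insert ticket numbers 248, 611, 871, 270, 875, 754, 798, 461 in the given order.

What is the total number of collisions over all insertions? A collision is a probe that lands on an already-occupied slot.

Insert 248: h=9, slot 9 empty -> index 9.
Insert 611: h=9, slot 9 occupied -> index 10.
Insert 871: h=7, slot 7 empty -> index 7.
Insert 270: h=9, slots 9,10 occupied -> index 0.
Insert 875: h=9, slots 9,10,0 occupied -> index 1.
Insert 754: h=9, slots 9,10,0,1 occupied -> index 2.
Insert 798: h=9, slots 9,10,0,1,2 occupied -> index 3.
Insert 461: h=0, slots 0,1,2,3 occupied -> index 4.
Table: [270, 875, 754, 798, 461, _, _, 871, _, 248, 611]

19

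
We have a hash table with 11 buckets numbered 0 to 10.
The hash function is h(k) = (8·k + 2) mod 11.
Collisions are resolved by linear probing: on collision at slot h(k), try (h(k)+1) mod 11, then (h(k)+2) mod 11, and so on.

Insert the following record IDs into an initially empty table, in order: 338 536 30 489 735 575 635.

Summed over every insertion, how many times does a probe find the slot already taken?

6

Insert 338: h=0, slot 0 empty → index 0.
Insert 536: h=0, slot 0 occupied → index 1.
Insert 30: h=0, slots 0,1 occupied → index 2.
Insert 489: h=9, slot 9 empty → index 9.
Insert 735: h=8, slot 8 empty → index 8.
Insert 575: h=4, slot 4 empty → index 4.
Insert 635: h=0, slots 0,1,2 occupied → index 3.
Table: [338, 536, 30, 635, 575, -, -, -, 735, 489, -]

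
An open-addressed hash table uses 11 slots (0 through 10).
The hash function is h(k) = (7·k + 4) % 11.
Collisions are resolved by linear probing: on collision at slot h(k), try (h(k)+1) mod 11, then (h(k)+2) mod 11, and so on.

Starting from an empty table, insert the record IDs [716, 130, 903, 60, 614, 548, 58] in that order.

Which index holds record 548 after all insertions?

716: h=0 → slot 0
130: h=1 → slot 1
903: h=0, probe 0,1,2 → slot 2
60: h=6 → slot 6
614: h=1, probe 1,2,3 → slot 3
548: h=1, probe 1,2,3,4 → slot 4
58: h=3, probe 3,4,5 → slot 5
Table: [716, 130, 903, 614, 548, 58, 60, -, -, -, -]

4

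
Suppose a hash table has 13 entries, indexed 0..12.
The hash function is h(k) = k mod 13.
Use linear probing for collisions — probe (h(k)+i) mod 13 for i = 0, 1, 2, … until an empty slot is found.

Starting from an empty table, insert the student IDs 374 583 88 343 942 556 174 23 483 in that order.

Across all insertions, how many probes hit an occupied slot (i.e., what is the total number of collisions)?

11

374: h=10 → slot 10
583: h=11 → slot 11
88: h=10, probe 10,11,12 → slot 12
343: h=5 → slot 5
942: h=6 → slot 6
556: h=10, probe 10,11,12,0 → slot 0
174: h=5, probe 5,6,7 → slot 7
23: h=10, probe 10,11,12,0,1 → slot 1
483: h=2 → slot 2
Table: [556, 23, 483, _, _, 343, 942, 174, _, _, 374, 583, 88]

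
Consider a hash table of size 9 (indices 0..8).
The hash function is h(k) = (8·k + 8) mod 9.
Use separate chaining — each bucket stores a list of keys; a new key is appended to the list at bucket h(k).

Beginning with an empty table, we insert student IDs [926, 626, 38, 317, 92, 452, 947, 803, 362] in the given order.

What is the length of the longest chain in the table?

Insert 926: h=0, bucket 0 empty -> new chain.
Insert 626: h=3, bucket 3 empty -> new chain.
Insert 38: h=6, bucket 6 empty -> new chain.
Insert 317: h=6, bucket 6 nonempty -> append to chain.
Insert 92: h=6, bucket 6 nonempty -> append to chain.
Insert 452: h=6, bucket 6 nonempty -> append to chain.
Insert 947: h=6, bucket 6 nonempty -> append to chain.
Insert 803: h=6, bucket 6 nonempty -> append to chain.
Insert 362: h=6, bucket 6 nonempty -> append to chain.
Final buckets:
0: 926
1: _
2: _
3: 626
4: _
5: _
6: 38 -> 317 -> 92 -> 452 -> 947 -> 803 -> 362
7: _
8: _

7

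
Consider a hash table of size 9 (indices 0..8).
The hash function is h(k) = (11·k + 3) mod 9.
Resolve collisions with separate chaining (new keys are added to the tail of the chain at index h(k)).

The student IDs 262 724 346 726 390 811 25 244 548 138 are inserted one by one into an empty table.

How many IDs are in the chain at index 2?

Insert 262: h=5, bucket 5 empty -> new chain.
Insert 724: h=2, bucket 2 empty -> new chain.
Insert 346: h=2, bucket 2 nonempty -> append to chain.
Insert 726: h=6, bucket 6 empty -> new chain.
Insert 390: h=0, bucket 0 empty -> new chain.
Insert 811: h=5, bucket 5 nonempty -> append to chain.
Insert 25: h=8, bucket 8 empty -> new chain.
Insert 244: h=5, bucket 5 nonempty -> append to chain.
Insert 548: h=1, bucket 1 empty -> new chain.
Insert 138: h=0, bucket 0 nonempty -> append to chain.
Final buckets:
0: 390 -> 138
1: 548
2: 724 -> 346
3: _
4: _
5: 262 -> 811 -> 244
6: 726
7: _
8: 25

2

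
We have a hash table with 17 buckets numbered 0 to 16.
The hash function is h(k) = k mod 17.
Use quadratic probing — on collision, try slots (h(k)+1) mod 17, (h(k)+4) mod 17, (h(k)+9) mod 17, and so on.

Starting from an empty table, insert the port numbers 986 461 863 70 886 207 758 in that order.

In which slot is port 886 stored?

Insert 986: h=0, slot 0 empty → index 0.
Insert 461: h=2, slot 2 empty → index 2.
Insert 863: h=13, slot 13 empty → index 13.
Insert 70: h=2, slot 2 occupied → index 3.
Insert 886: h=2, slots 2,3 occupied → index 6.
Insert 207: h=3, slot 3 occupied → index 4.
Insert 758: h=10, slot 10 empty → index 10.
Table: [986, -, 461, 70, 207, -, 886, -, -, -, 758, -, -, 863, -, -, -]

6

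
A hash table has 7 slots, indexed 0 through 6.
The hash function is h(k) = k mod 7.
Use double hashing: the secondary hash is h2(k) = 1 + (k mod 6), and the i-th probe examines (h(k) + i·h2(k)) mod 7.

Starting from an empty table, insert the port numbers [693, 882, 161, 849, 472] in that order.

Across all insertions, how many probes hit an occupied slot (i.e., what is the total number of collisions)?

2

693: h=0 -> slot 0
882: h=0, h2=1, probe 0,1 -> slot 1
161: h=0, h2=6, probe 0,6 -> slot 6
849: h=2 -> slot 2
472: h=3 -> slot 3
Table: [693, 882, 849, 472, —, —, 161]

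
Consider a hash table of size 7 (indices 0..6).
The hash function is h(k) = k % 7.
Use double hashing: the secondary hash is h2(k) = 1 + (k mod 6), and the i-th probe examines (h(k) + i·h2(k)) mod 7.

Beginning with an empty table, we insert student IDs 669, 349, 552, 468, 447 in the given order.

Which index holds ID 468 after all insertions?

669 hashes to 4; slot 4 is free => place at 4.
349 hashes to 6; slot 6 is free => place at 6.
552 hashes to 6, h2=1; 6 taken => place at 0.
468 hashes to 6, h2=1; 6,0 taken => place at 1.
447 hashes to 6, h2=4; 6 taken => place at 3.
Table: [552, 468, ∅, 447, 669, ∅, 349]

1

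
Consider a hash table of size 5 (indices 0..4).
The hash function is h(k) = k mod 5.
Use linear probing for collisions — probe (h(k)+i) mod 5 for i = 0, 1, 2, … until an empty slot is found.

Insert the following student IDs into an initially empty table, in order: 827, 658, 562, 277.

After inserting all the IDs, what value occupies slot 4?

562

827 hashes to 2; slot 2 is free => place at 2.
658 hashes to 3; slot 3 is free => place at 3.
562 hashes to 2; 2,3 taken => place at 4.
277 hashes to 2; 2,3,4 taken => place at 0.
Table: [277, —, 827, 658, 562]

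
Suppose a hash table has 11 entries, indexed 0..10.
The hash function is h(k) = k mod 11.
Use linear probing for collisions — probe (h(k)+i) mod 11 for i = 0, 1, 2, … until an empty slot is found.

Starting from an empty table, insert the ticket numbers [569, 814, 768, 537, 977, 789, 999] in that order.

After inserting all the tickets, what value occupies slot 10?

537

569: h=8 -> slot 8
814: h=0 -> slot 0
768: h=9 -> slot 9
537: h=9, probe 9,10 -> slot 10
977: h=9, probe 9,10,0,1 -> slot 1
789: h=8, probe 8,9,10,0,1,2 -> slot 2
999: h=9, probe 9,10,0,1,2,3 -> slot 3
Table: [814, 977, 789, 999, _, _, _, _, 569, 768, 537]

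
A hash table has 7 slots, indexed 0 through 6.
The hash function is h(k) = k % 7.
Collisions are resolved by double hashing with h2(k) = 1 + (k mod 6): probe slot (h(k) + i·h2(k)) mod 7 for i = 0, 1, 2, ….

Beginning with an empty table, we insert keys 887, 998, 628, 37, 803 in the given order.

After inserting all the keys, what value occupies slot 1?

Insert 887: h=5, slot 5 empty → index 5.
Insert 998: h=4, slot 4 empty → index 4.
Insert 628: h=5, h2=5, slot 5 occupied → index 3.
Insert 37: h=2, slot 2 empty → index 2.
Insert 803: h=5, h2=6, slots 5,4,3,2 occupied → index 1.
Table: [-, 803, 37, 628, 998, 887, -]

803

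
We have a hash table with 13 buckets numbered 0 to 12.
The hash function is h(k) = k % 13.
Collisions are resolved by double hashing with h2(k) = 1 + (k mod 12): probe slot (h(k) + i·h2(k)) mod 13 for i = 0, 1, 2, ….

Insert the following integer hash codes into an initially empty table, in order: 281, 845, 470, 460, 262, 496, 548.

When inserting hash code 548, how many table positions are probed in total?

4

Insert 281: h=8, slot 8 empty -> index 8.
Insert 845: h=0, slot 0 empty -> index 0.
Insert 470: h=2, slot 2 empty -> index 2.
Insert 460: h=5, slot 5 empty -> index 5.
Insert 262: h=2, h2=11, slots 2,0 occupied -> index 11.
Insert 496: h=2, h2=5, slot 2 occupied -> index 7.
Insert 548: h=2, h2=9, slots 2,11,7 occupied -> index 3.
Table: [845, —, 470, 548, —, 460, —, 496, 281, —, —, 262, —]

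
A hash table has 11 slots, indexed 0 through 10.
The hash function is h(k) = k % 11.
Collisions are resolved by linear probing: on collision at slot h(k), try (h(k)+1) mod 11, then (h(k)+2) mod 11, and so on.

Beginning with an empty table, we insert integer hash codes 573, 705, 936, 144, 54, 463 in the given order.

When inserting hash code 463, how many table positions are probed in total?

573: h=1 -> slot 1
705: h=1, probe 1,2 -> slot 2
936: h=1, probe 1,2,3 -> slot 3
144: h=1, probe 1,2,3,4 -> slot 4
54: h=10 -> slot 10
463: h=1, probe 1,2,3,4,5 -> slot 5
Table: [—, 573, 705, 936, 144, 463, —, —, —, —, 54]

5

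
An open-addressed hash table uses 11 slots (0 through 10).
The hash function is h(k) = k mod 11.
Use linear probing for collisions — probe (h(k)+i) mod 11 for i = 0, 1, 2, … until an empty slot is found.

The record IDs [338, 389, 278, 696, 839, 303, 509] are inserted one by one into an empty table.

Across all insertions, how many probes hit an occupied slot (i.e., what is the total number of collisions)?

12

338: h=8 → slot 8
389: h=4 → slot 4
278: h=3 → slot 3
696: h=3, probe 3,4,5 → slot 5
839: h=3, probe 3,4,5,6 → slot 6
303: h=6, probe 6,7 → slot 7
509: h=3, probe 3,4,5,6,7,8,9 → slot 9
Table: [-, -, -, 278, 389, 696, 839, 303, 338, 509, -]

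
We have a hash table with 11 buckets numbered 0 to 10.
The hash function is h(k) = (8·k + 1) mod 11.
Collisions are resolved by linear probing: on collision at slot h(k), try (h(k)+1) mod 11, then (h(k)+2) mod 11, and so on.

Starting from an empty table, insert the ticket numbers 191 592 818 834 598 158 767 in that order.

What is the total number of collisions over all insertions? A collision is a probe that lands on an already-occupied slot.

7

Insert 191: h=0, slot 0 empty => index 0.
Insert 592: h=7, slot 7 empty => index 7.
Insert 818: h=0, slot 0 occupied => index 1.
Insert 834: h=7, slot 7 occupied => index 8.
Insert 598: h=0, slots 0,1 occupied => index 2.
Insert 158: h=0, slots 0,1,2 occupied => index 3.
Insert 767: h=10, slot 10 empty => index 10.
Table: [191, 818, 598, 158, -, -, -, 592, 834, -, 767]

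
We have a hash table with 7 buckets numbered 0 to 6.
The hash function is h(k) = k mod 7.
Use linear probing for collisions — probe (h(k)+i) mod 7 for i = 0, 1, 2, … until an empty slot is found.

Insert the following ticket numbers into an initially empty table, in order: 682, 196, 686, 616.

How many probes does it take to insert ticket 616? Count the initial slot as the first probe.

3

682: h=3 → slot 3
196: h=0 → slot 0
686: h=0, probe 0,1 → slot 1
616: h=0, probe 0,1,2 → slot 2
Table: [196, 686, 616, 682, —, —, —]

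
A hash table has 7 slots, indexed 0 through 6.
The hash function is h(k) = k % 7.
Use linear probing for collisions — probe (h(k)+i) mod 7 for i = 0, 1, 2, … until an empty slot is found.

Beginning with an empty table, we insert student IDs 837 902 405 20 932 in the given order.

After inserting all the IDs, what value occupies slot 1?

20

Insert 837: h=4, slot 4 empty => index 4.
Insert 902: h=6, slot 6 empty => index 6.
Insert 405: h=6, slot 6 occupied => index 0.
Insert 20: h=6, slots 6,0 occupied => index 1.
Insert 932: h=1, slot 1 occupied => index 2.
Table: [405, 20, 932, ∅, 837, ∅, 902]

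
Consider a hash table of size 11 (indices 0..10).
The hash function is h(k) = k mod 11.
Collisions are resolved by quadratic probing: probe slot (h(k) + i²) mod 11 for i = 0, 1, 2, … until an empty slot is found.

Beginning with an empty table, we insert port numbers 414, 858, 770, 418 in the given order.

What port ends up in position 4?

Insert 414: h=7, slot 7 empty => index 7.
Insert 858: h=0, slot 0 empty => index 0.
Insert 770: h=0, slot 0 occupied => index 1.
Insert 418: h=0, slots 0,1 occupied => index 4.
Table: [858, 770, ∅, ∅, 418, ∅, ∅, 414, ∅, ∅, ∅]

418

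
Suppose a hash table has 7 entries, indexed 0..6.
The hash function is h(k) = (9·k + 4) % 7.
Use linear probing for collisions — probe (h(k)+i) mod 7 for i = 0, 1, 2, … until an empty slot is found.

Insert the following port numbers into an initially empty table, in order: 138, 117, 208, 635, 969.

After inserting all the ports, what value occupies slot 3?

138: h=0 -> slot 0
117: h=0, probe 0,1 -> slot 1
208: h=0, probe 0,1,2 -> slot 2
635: h=0, probe 0,1,2,3 -> slot 3
969: h=3, probe 3,4 -> slot 4
Table: [138, 117, 208, 635, 969, ∅, ∅]

635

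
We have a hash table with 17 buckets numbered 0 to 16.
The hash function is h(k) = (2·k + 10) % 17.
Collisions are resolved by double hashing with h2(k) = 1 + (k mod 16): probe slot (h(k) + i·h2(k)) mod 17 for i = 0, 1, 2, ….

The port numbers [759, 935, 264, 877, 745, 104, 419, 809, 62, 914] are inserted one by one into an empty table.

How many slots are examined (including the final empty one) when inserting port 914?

2

759 hashes to 15; slot 15 is free → place at 15.
935 hashes to 10; slot 10 is free → place at 10.
264 hashes to 11; slot 11 is free → place at 11.
877 hashes to 13; slot 13 is free → place at 13.
745 hashes to 4; slot 4 is free → place at 4.
104 hashes to 14; slot 14 is free → place at 14.
419 hashes to 15, h2=4; 15 taken → place at 2.
809 hashes to 13, h2=10; 13 taken → place at 6.
62 hashes to 15, h2=15; 15,13,11 taken → place at 9.
914 hashes to 2, h2=3; 2 taken → place at 5.
Table: [∅, ∅, 419, ∅, 745, 914, 809, ∅, ∅, 62, 935, 264, ∅, 877, 104, 759, ∅]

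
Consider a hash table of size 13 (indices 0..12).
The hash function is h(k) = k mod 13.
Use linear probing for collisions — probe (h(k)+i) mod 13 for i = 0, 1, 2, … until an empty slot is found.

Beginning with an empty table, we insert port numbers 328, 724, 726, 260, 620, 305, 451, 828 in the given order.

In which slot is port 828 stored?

1

328 hashes to 3; slot 3 is free → place at 3.
724 hashes to 9; slot 9 is free → place at 9.
726 hashes to 11; slot 11 is free → place at 11.
260 hashes to 0; slot 0 is free → place at 0.
620 hashes to 9; 9 taken → place at 10.
305 hashes to 6; slot 6 is free → place at 6.
451 hashes to 9; 9,10,11 taken → place at 12.
828 hashes to 9; 9,10,11,12,0 taken → place at 1.
Table: [260, 828, ., 328, ., ., 305, ., ., 724, 620, 726, 451]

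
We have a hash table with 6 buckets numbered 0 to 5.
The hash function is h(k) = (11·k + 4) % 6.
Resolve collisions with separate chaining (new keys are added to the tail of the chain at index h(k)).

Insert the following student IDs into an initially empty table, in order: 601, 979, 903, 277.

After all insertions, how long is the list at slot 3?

Insert 601: h=3, bucket 3 empty → new chain.
Insert 979: h=3, bucket 3 nonempty → append to chain.
Insert 903: h=1, bucket 1 empty → new chain.
Insert 277: h=3, bucket 3 nonempty → append to chain.
Final buckets:
0: ∅
1: 903
2: ∅
3: 601 -> 979 -> 277
4: ∅
5: ∅

3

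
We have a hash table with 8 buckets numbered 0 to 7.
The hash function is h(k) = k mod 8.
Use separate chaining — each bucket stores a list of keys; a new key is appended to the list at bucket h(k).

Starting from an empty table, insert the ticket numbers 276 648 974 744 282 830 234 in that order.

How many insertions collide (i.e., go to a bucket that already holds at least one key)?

3

Insert 276: h=4, bucket 4 empty -> new chain.
Insert 648: h=0, bucket 0 empty -> new chain.
Insert 974: h=6, bucket 6 empty -> new chain.
Insert 744: h=0, bucket 0 nonempty -> append to chain.
Insert 282: h=2, bucket 2 empty -> new chain.
Insert 830: h=6, bucket 6 nonempty -> append to chain.
Insert 234: h=2, bucket 2 nonempty -> append to chain.
Final buckets:
0: 648 -> 744
1: .
2: 282 -> 234
3: .
4: 276
5: .
6: 974 -> 830
7: .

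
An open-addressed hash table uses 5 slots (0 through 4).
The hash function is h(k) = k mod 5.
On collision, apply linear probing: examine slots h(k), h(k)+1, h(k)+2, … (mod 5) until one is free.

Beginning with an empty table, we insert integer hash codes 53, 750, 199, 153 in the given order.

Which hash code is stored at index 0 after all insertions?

53: h=3 -> slot 3
750: h=0 -> slot 0
199: h=4 -> slot 4
153: h=3, probe 3,4,0,1 -> slot 1
Table: [750, 153, -, 53, 199]

750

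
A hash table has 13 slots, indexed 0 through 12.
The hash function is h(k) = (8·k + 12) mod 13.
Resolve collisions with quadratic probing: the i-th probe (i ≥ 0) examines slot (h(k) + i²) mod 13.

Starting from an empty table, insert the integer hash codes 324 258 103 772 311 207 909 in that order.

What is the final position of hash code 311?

8

Insert 324: h=4, slot 4 empty => index 4.
Insert 258: h=9, slot 9 empty => index 9.
Insert 103: h=4, slot 4 occupied => index 5.
Insert 772: h=0, slot 0 empty => index 0.
Insert 311: h=4, slots 4,5 occupied => index 8.
Insert 207: h=4, slots 4,5,8,0 occupied => index 7.
Insert 909: h=4, slots 4,5,8,0,7 occupied => index 3.
Table: [772, ∅, ∅, 909, 324, 103, ∅, 207, 311, 258, ∅, ∅, ∅]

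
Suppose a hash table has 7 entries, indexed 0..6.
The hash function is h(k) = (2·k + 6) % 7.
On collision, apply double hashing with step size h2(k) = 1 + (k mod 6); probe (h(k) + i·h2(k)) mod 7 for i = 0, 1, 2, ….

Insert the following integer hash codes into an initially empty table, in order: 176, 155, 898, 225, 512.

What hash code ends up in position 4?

512

Insert 176: h=1, slot 1 empty -> index 1.
Insert 155: h=1, h2=6, slot 1 occupied -> index 0.
Insert 898: h=3, slot 3 empty -> index 3.
Insert 225: h=1, h2=4, slot 1 occupied -> index 5.
Insert 512: h=1, h2=3, slot 1 occupied -> index 4.
Table: [155, 176, _, 898, 512, 225, _]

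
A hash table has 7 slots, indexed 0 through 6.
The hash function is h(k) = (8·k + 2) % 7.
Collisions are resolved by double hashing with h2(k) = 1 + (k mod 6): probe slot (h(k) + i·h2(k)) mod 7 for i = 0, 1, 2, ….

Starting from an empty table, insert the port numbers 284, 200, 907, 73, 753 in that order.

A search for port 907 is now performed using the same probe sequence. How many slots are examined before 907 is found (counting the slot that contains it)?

284: h=6 → slot 6
200: h=6, h2=3, probe 6,2 → slot 2
907: h=6, h2=2, probe 6,1 → slot 1
73: h=5 → slot 5
753: h=6, h2=4, probe 6,3 → slot 3
Table: [_, 907, 200, 753, _, 73, 284]
Lookup 907: h=6, h2=2, probe 6,1 → found at 1.

2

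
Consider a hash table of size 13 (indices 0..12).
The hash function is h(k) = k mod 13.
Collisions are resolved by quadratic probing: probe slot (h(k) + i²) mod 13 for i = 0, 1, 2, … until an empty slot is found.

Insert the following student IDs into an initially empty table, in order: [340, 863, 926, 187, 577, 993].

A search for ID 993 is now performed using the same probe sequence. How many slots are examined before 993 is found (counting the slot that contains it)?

4

340: h=2 → slot 2
863: h=5 → slot 5
926: h=3 → slot 3
187: h=5, probe 5,6 → slot 6
577: h=5, probe 5,6,9 → slot 9
993: h=5, probe 5,6,9,1 → slot 1
Table: [_, 993, 340, 926, _, 863, 187, _, _, 577, _, _, _]
Lookup 993: h=5, probe 5,6,9,1 → found at 1.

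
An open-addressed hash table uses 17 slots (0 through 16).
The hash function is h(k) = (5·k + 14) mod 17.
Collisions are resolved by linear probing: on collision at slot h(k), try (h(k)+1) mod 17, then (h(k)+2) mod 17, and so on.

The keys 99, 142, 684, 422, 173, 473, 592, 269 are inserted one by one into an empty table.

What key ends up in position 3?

99 hashes to 16; slot 16 is free => place at 16.
142 hashes to 10; slot 10 is free => place at 10.
684 hashes to 0; slot 0 is free => place at 0.
422 hashes to 16; 16,0 taken => place at 1.
173 hashes to 12; slot 12 is free => place at 12.
473 hashes to 16; 16,0,1 taken => place at 2.
592 hashes to 16; 16,0,1,2 taken => place at 3.
269 hashes to 16; 16,0,1,2,3 taken => place at 4.
Table: [684, 422, 473, 592, 269, ., ., ., ., ., 142, ., 173, ., ., ., 99]

592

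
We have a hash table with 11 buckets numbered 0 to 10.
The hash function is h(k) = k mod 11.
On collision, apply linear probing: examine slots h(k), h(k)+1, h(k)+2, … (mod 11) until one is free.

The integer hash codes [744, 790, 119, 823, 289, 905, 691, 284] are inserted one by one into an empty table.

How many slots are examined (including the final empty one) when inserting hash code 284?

744: h=7 -> slot 7
790: h=9 -> slot 9
119: h=9, probe 9,10 -> slot 10
823: h=9, probe 9,10,0 -> slot 0
289: h=3 -> slot 3
905: h=3, probe 3,4 -> slot 4
691: h=9, probe 9,10,0,1 -> slot 1
284: h=9, probe 9,10,0,1,2 -> slot 2
Table: [823, 691, 284, 289, 905, ., ., 744, ., 790, 119]

5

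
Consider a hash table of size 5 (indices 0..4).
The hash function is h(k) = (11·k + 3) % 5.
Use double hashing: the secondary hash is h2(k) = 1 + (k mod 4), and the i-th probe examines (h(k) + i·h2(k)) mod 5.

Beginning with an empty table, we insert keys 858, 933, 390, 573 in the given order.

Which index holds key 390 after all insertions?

4

858 hashes to 1; slot 1 is free => place at 1.
933 hashes to 1, h2=2; 1 taken => place at 3.
390 hashes to 3, h2=3; 3,1 taken => place at 4.
573 hashes to 1, h2=2; 1,3 taken => place at 0.
Table: [573, 858, ∅, 933, 390]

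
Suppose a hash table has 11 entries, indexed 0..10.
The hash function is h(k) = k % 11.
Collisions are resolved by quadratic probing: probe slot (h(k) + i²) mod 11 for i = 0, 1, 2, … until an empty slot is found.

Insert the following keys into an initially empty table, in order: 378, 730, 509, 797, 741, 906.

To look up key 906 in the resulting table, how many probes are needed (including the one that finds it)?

4

378 hashes to 4; slot 4 is free => place at 4.
730 hashes to 4; 4 taken => place at 5.
509 hashes to 3; slot 3 is free => place at 3.
797 hashes to 5; 5 taken => place at 6.
741 hashes to 4; 4,5 taken => place at 8.
906 hashes to 4; 4,5,8 taken => place at 2.
Table: [_, _, 906, 509, 378, 730, 797, _, 741, _, _]
Lookup 906: h=4, probe 4,5,8,2 → found at 2.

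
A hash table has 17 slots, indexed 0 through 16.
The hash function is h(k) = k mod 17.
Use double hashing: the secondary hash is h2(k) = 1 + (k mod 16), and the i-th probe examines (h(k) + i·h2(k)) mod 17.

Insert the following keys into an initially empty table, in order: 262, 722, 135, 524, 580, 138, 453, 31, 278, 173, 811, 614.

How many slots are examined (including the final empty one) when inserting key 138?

2

262: h=7 → slot 7
722: h=8 → slot 8
135: h=16 → slot 16
524: h=14 → slot 14
580: h=2 → slot 2
138: h=2, h2=11, probe 2,13 → slot 13
453: h=11 → slot 11
31: h=14, h2=16, probe 14,13,12 → slot 12
278: h=6 → slot 6
173: h=3 → slot 3
811: h=12, h2=12, probe 12,7,2,14,9 → slot 9
614: h=2, h2=7, probe 2,9,16,6,13,3,10 → slot 10
Table: [∅, ∅, 580, 173, ∅, ∅, 278, 262, 722, 811, 614, 453, 31, 138, 524, ∅, 135]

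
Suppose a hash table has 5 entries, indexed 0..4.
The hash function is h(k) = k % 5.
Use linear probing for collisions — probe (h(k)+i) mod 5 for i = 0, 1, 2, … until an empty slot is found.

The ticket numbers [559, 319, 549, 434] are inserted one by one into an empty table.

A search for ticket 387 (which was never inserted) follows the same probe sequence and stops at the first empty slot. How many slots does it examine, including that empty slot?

559: h=4 -> slot 4
319: h=4, probe 4,0 -> slot 0
549: h=4, probe 4,0,1 -> slot 1
434: h=4, probe 4,0,1,2 -> slot 2
Table: [319, 549, 434, _, 559]
Lookup 387: h=2, probe 2,3 → slot 3 empty, not found.

2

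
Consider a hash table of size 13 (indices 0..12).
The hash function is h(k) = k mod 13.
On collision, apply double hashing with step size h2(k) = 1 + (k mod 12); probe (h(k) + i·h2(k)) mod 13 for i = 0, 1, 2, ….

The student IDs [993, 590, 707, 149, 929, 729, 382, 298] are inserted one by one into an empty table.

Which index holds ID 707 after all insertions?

4

Insert 993: h=5, slot 5 empty → index 5.
Insert 590: h=5, h2=3, slot 5 occupied → index 8.
Insert 707: h=5, h2=12, slot 5 occupied → index 4.
Insert 149: h=6, slot 6 empty → index 6.
Insert 929: h=6, h2=6, slot 6 occupied → index 12.
Insert 729: h=1, slot 1 empty → index 1.
Insert 382: h=5, h2=11, slot 5 occupied → index 3.
Insert 298: h=12, h2=11, slot 12 occupied → index 10.
Table: [∅, 729, ∅, 382, 707, 993, 149, ∅, 590, ∅, 298, ∅, 929]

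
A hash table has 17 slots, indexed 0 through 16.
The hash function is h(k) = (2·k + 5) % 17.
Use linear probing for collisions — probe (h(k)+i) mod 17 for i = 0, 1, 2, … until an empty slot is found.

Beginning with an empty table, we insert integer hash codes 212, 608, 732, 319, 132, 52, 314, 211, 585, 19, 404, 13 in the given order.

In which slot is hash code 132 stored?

212: h=4 => slot 4
608: h=14 => slot 14
732: h=7 => slot 7
319: h=14, probe 14,15 => slot 15
132: h=14, probe 14,15,16 => slot 16
52: h=7, probe 7,8 => slot 8
314: h=4, probe 4,5 => slot 5
211: h=2 => slot 2
585: h=2, probe 2,3 => slot 3
19: h=9 => slot 9
404: h=14, probe 14,15,16,0 => slot 0
13: h=14, probe 14,15,16,0,1 => slot 1
Table: [404, 13, 211, 585, 212, 314, ∅, 732, 52, 19, ∅, ∅, ∅, ∅, 608, 319, 132]

16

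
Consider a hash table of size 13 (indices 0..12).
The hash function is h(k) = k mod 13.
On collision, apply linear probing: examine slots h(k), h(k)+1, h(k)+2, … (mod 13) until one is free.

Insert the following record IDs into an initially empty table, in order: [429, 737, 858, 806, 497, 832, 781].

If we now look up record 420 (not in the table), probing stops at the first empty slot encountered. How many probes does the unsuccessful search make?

3

429: h=0 => slot 0
737: h=9 => slot 9
858: h=0, probe 0,1 => slot 1
806: h=0, probe 0,1,2 => slot 2
497: h=3 => slot 3
832: h=0, probe 0,1,2,3,4 => slot 4
781: h=1, probe 1,2,3,4,5 => slot 5
Table: [429, 858, 806, 497, 832, 781, _, _, _, 737, _, _, _]
Lookup 420: h=4, probe 4,5,6 → slot 6 empty, not found.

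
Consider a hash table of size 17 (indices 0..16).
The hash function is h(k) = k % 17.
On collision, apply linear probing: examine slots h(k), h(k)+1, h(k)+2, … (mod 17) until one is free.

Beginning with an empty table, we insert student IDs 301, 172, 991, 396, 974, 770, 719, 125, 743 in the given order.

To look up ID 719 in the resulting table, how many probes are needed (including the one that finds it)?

301: h=12 → slot 12
172: h=2 → slot 2
991: h=5 → slot 5
396: h=5, probe 5,6 → slot 6
974: h=5, probe 5,6,7 → slot 7
770: h=5, probe 5,6,7,8 → slot 8
719: h=5, probe 5,6,7,8,9 → slot 9
125: h=6, probe 6,7,8,9,10 → slot 10
743: h=12, probe 12,13 → slot 13
Table: [—, —, 172, —, —, 991, 396, 974, 770, 719, 125, —, 301, 743, —, —, —]
Lookup 719: h=5, probe 5,6,7,8,9 → found at 9.

5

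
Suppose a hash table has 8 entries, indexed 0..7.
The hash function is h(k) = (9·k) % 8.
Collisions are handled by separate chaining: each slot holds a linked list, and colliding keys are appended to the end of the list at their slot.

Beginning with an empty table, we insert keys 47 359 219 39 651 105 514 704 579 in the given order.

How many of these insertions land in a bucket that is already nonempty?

4

Insert 47: h=7, bucket 7 empty → new chain.
Insert 359: h=7, bucket 7 nonempty → append to chain.
Insert 219: h=3, bucket 3 empty → new chain.
Insert 39: h=7, bucket 7 nonempty → append to chain.
Insert 651: h=3, bucket 3 nonempty → append to chain.
Insert 105: h=1, bucket 1 empty → new chain.
Insert 514: h=2, bucket 2 empty → new chain.
Insert 704: h=0, bucket 0 empty → new chain.
Insert 579: h=3, bucket 3 nonempty → append to chain.
Final buckets:
0: 704
1: 105
2: 514
3: 219 -> 651 -> 579
4: -
5: -
6: -
7: 47 -> 359 -> 39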